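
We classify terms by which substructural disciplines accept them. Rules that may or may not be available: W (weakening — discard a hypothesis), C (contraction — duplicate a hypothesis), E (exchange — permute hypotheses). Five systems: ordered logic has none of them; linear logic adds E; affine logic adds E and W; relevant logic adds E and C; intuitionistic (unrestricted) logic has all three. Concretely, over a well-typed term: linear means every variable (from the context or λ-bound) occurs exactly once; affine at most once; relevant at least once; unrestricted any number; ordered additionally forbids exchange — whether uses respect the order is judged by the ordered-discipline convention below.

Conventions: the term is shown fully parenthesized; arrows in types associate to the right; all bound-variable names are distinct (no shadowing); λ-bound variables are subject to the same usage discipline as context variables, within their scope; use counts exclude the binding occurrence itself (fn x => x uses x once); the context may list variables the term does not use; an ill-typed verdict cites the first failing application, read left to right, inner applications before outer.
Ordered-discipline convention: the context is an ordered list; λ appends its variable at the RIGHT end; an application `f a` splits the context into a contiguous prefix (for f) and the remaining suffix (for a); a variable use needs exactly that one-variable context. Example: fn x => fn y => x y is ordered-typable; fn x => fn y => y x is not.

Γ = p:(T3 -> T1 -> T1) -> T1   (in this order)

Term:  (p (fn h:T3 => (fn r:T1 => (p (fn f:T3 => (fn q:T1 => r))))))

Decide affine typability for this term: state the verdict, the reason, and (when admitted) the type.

no — p ×2 used more than once (contraction)
use counts: p ×2, h (λ-bound) ×0, r (λ-bound) ×1, f (λ-bound) ×0, q (λ-bound) ×0
order of uses: p, p, r
typing: well-typed at T1
across the five disciplines: ordered ✗ | linear ✗ | affine ✗ | relevant ✗ | unrestricted ✓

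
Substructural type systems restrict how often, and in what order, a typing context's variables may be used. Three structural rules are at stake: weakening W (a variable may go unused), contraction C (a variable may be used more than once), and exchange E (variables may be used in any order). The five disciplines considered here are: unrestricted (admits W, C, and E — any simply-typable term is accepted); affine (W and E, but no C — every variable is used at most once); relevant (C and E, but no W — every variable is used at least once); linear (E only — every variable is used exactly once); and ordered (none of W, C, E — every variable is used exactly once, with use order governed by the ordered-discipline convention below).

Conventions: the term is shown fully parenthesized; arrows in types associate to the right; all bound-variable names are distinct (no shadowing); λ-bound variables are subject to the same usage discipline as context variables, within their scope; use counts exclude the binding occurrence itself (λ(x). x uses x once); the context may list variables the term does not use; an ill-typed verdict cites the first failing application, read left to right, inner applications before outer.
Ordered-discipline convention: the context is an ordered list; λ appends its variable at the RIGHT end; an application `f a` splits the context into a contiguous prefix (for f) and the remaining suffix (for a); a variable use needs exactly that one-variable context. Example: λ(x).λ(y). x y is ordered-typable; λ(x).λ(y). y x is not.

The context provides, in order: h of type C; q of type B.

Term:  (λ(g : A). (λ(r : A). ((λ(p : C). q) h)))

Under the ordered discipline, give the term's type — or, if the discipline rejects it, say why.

not well-typed under ordered — g, r, p left unused
variable uses: h ×1; q ×1; g (λ-bound) ×0; r (λ-bound) ×0; p (λ-bound) ×0
order of uses: q, h
typing: ✓ — A → A → B
per-discipline verdicts: ordered ✗ | linear ✗ | affine ✓ | relevant ✗ | unrestricted ✓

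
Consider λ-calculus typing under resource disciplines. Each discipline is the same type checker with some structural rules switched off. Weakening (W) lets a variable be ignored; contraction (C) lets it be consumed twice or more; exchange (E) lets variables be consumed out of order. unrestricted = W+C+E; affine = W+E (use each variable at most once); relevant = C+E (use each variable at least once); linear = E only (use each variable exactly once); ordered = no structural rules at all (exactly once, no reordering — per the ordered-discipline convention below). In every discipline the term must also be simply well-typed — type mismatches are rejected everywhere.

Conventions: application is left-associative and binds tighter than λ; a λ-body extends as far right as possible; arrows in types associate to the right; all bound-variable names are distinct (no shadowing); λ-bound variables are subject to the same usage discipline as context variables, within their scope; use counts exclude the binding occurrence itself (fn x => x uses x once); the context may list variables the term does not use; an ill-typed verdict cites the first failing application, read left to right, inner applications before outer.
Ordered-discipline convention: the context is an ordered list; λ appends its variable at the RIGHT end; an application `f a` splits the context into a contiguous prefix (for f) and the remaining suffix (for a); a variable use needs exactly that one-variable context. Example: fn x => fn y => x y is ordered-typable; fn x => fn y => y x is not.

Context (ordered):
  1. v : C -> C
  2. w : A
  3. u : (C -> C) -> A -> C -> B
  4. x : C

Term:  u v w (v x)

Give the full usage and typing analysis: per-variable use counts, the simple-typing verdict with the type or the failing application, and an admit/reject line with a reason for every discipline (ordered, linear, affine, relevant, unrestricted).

counts: v: 2; w: 1; u: 1; x: 1
uses in reading order: u, v, w, v, x
typing: well-typed at B
ordered ✗ (uses contraction: v ×2)
linear ✗ (uses contraction: v ×2)
affine ✗ (uses contraction: v ×2)
relevant ✓ (at least one use each (v, w, u, x))
unrestricted ✓ (typability at B is all that's needed)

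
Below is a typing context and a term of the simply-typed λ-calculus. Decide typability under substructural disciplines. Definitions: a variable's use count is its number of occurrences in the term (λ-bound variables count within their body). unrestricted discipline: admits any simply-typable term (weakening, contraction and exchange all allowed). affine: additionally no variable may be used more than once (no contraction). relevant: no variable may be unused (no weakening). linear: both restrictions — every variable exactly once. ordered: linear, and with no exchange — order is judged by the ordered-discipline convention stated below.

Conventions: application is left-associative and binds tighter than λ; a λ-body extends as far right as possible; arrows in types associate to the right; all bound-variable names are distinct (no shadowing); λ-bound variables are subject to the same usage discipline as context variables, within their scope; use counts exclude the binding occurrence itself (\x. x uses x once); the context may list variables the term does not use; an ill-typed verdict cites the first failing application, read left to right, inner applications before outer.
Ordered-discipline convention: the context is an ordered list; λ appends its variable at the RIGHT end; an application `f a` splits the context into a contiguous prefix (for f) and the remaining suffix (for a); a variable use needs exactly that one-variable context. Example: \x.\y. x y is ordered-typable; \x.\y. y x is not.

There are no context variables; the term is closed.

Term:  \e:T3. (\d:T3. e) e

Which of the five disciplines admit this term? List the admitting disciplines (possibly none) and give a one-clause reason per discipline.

accepted by: unrestricted
use counts: e (λ-bound): 2×; d (λ-bound): 0×
uses in reading order: e, e
typing: the term checks, with type T3 → T3
ordered: ✗, uses contraction: e ×2; d never used (weakening)
linear: ✗, uses contraction: e ×2; d never used (weakening)
affine: ✗, uses contraction: e ×2
relevant: ✗, d never used (weakening)
unrestricted: ✓, well-typed at T3 → T3; no restrictions here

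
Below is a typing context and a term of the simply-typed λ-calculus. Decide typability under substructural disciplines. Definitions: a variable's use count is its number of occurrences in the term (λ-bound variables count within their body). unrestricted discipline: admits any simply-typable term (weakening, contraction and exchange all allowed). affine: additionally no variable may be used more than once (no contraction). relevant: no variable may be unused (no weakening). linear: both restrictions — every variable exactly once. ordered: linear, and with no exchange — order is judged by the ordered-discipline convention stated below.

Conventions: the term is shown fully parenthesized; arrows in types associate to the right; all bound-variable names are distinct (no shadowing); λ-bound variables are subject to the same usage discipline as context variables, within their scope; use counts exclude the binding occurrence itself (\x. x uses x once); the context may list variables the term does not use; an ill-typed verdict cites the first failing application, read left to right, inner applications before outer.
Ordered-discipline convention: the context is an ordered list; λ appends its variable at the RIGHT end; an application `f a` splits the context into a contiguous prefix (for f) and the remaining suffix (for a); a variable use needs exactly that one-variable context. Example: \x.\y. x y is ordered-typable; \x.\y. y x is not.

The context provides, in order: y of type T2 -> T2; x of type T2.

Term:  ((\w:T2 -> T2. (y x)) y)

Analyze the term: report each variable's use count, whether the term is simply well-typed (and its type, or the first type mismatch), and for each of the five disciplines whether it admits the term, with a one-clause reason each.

variable uses: y: 2; x: 1; w (bound): 0
left-to-right use order: y, x, y
typing: ✓ — T2
ordered: ✗ — needs contraction — y ×2; unused: w — weakening required
linear: ✗ — needs contraction — y ×2; unused: w — weakening required
affine: ✗ — needs contraction — y ×2
relevant: ✗ — unused: w — weakening required
unrestricted: ✓ — type-checks (T2) and nothing is barred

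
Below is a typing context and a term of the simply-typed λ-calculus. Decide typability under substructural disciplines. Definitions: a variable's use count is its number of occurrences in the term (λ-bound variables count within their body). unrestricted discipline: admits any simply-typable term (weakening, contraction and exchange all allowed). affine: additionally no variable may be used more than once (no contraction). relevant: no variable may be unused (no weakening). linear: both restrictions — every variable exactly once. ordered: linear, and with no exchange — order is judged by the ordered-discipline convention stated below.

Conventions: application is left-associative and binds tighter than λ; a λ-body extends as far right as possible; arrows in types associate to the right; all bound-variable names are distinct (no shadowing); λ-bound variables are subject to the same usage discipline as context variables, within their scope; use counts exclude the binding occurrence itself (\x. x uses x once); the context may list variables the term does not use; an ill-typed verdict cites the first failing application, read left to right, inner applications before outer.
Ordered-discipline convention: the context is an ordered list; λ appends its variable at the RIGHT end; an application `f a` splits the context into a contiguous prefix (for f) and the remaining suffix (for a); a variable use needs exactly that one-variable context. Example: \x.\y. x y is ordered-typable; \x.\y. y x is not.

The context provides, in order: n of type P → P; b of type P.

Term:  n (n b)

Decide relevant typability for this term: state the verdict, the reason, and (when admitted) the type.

yes — at least one use each (n, b); term : P
variable uses: n: 2×, b: 1×
use order (left to right): n, n, b
typing: well-typed — term : P
all disciplines: ordered ✗, linear ✗, affine ✗, relevant ✓, unrestricted ✓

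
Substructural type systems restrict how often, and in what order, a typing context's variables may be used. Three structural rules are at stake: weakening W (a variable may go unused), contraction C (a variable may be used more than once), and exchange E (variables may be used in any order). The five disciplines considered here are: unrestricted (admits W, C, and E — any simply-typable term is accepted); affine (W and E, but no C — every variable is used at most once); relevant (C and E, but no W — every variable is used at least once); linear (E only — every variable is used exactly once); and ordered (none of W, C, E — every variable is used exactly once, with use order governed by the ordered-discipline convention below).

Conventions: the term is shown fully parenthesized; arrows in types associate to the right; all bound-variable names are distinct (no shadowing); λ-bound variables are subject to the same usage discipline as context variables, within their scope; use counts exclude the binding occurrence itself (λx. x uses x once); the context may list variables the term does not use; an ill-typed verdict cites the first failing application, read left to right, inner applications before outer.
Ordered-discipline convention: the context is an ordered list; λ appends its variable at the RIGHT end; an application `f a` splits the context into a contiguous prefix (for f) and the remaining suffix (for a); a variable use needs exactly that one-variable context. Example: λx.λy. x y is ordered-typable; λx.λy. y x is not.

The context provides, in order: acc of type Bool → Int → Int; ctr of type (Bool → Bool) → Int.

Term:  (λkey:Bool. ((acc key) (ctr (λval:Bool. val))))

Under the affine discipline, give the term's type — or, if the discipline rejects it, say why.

term : Bool → Int
variable uses: acc ×1; ctr ×1; key (λ-bound) ×1; val (λ-bound) ×1
uses in reading order: acc, key, ctr, val
typing: well-typed — term : Bool → Int
all disciplines: ordered ✗ | linear ✓ | affine ✓ | relevant ✓ | unrestricted ✓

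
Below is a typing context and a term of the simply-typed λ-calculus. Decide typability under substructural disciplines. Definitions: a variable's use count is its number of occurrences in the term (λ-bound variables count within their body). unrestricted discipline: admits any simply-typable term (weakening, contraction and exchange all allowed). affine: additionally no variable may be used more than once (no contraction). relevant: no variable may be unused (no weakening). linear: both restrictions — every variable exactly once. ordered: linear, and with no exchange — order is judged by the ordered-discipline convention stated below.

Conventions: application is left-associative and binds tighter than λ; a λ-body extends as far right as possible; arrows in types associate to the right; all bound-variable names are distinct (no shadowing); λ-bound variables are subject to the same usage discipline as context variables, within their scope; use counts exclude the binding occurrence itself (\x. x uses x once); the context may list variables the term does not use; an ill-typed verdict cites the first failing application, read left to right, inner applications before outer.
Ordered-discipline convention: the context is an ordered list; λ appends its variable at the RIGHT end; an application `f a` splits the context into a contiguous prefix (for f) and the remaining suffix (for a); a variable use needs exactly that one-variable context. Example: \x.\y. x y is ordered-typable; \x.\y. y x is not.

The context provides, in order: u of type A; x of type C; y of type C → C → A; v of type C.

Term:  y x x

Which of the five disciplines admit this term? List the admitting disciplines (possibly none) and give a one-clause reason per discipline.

admitted by: unrestricted
use counts: u: 0×; x: 2×; y: 1×; v: 0×
use order (left to right): y, x, x
typing: ✓ — A
ordered ✗ (needs contraction — x ×2; needs weakening: u, v unused)
linear ✗ (needs contraction — x ×2; needs weakening: u, v unused)
affine ✗ (needs contraction — x ×2)
relevant ✗ (needs weakening: u, v unused)
unrestricted ✓ (typability at A is all that's needed)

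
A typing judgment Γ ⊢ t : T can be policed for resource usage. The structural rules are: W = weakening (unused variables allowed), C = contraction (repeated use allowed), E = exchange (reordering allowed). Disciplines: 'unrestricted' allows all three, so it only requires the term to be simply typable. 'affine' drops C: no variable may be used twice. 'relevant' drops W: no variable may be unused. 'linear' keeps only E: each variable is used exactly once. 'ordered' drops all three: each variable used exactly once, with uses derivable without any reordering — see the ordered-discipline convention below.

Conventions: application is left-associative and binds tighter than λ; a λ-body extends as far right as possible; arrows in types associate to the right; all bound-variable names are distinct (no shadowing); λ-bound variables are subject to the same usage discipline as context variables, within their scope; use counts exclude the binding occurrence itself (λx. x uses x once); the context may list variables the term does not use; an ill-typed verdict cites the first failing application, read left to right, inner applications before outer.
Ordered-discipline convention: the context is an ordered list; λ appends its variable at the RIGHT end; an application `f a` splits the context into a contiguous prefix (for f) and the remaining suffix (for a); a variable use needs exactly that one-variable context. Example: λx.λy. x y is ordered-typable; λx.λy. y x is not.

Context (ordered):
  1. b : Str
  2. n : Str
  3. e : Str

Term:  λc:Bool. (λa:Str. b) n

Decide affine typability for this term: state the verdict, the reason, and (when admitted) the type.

yes — none of b, n, e, c, a used more than once; term : Bool -> Str
counts: b: 1×, n: 1×, e: 0×, c (λ-bound): 0×, a (λ-bound): 0×
uses in reading order: b, n
typing: the term checks, with type Bool -> Str
per-discipline verdicts: ordered ✗ | linear ✗ | affine ✓ | relevant ✗ | unrestricted ✓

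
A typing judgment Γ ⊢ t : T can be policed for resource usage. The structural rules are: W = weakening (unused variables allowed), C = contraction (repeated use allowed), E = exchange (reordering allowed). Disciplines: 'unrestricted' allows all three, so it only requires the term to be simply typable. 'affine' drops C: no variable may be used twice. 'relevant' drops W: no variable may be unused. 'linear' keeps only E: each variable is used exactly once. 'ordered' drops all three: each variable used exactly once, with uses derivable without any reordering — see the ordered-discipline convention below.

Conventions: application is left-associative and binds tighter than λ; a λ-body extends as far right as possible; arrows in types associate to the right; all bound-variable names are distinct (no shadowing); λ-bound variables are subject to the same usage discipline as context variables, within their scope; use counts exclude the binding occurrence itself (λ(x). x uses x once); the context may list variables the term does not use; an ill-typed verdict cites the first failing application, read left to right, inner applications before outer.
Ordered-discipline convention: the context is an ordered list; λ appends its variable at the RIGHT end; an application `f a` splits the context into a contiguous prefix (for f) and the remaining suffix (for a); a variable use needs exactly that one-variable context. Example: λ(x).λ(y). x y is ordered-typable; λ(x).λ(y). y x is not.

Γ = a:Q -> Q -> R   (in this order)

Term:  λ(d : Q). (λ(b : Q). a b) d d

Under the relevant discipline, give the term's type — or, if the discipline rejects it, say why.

term : Q -> R
usage: a=1, d (bound)=2, b (bound)=1
uses in reading order: a, b, d, d
typing: well-typed at Q -> R
all disciplines: ordered ✗ | linear ✗ | affine ✗ | relevant ✓ | unrestricted ✓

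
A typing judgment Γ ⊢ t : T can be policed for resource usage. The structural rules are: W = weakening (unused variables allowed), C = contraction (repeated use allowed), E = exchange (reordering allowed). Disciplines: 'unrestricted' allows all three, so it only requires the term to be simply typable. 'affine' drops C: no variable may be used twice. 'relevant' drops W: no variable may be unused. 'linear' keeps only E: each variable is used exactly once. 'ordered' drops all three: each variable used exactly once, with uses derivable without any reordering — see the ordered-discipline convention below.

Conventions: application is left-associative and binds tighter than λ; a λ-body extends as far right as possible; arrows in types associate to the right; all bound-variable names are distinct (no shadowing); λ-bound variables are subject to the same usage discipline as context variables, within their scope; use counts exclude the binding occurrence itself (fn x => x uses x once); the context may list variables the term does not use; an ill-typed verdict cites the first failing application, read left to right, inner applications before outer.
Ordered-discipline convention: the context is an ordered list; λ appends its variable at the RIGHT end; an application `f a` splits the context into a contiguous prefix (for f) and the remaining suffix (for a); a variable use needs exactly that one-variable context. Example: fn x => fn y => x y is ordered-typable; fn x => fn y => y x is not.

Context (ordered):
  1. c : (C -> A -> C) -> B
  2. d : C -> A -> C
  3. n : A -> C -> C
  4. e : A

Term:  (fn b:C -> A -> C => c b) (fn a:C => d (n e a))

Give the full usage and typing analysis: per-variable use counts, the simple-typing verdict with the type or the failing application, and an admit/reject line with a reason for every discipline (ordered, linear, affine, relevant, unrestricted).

use counts: c: 1×, d: 1×, n: 1×, e: 1×, b [bound]: 1×, a [bound]: 1×
order of uses: c, b, d, n, e, a
typing: well-typed — term : B
ordered: ✓ — c, d, n, e, b, a once each; derivable with no W/C/E
linear: ✓ — exactly-once usage across c, d, n, e, b, a
affine: ✓ — at most one use each (c, d, n, e, b, a)
relevant: ✓ — every one of c, d, n, e, b, a appears
unrestricted: ✓ — typability at B is all that's needed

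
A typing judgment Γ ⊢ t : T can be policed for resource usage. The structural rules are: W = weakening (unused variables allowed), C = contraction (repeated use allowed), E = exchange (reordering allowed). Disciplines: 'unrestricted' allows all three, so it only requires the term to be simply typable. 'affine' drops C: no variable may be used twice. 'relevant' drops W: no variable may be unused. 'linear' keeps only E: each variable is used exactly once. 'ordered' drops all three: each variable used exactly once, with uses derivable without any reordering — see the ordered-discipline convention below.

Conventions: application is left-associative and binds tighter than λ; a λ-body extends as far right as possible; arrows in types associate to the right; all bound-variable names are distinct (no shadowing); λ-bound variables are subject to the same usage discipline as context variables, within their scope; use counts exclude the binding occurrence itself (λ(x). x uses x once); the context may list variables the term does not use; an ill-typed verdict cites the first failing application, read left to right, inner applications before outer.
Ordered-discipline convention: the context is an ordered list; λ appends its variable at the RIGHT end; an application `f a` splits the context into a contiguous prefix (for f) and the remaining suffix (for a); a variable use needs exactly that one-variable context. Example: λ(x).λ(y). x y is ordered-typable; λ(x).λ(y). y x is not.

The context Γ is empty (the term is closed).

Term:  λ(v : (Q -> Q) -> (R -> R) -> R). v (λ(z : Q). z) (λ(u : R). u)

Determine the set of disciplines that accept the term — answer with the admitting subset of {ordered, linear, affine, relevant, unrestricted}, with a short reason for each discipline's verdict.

admitting disciplines: ordered, linear, affine, relevant, unrestricted
counts: v [bound]: 1; z [bound]: 1; u [bound]: 1
uses in reading order: v, z, u
typing: ✓ — ((Q -> Q) -> (R -> R) -> R) -> R
ordered: ✓ — single-use (v, z, u), ordered derivation ok
linear: ✓ — single use per variable (v, z, u)
affine: ✓ — none of v, z, u used more than once
relevant: ✓ — every one of v, z, u appears
unrestricted: ✓ — typability at ((Q -> Q) -> (R -> R) -> R) -> R is all that's needed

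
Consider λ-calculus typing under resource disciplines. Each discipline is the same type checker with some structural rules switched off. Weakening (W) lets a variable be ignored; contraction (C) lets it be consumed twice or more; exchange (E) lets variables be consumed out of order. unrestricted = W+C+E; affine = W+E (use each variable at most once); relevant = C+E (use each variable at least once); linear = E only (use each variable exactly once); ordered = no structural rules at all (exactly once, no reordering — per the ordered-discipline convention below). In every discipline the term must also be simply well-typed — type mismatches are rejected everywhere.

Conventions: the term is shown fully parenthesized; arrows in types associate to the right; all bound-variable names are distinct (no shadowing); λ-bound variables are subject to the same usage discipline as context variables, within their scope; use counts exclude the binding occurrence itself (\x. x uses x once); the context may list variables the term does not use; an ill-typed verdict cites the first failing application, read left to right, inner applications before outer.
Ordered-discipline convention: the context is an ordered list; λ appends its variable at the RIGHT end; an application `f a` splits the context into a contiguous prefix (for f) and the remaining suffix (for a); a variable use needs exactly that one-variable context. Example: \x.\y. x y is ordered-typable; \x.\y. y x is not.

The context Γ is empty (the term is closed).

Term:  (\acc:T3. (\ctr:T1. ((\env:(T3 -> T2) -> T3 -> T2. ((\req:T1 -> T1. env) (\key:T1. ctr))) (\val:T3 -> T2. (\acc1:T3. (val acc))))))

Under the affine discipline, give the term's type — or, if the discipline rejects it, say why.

term : T3 -> T1 -> (T3 -> T2) -> T3 -> T2
usage: acc (λ-bound)=1, ctr (λ-bound)=1, env (λ-bound)=1, req (λ-bound)=0, key (λ-bound)=0, val (λ-bound)=1, acc1 (λ-bound)=0
uses in reading order: env, ctr, val, acc
typing: well-typed — term : T3 -> T1 -> (T3 -> T2) -> T3 -> T2
summary: ordered ✗; linear ✗; affine ✓; relevant ✗; unrestricted ✓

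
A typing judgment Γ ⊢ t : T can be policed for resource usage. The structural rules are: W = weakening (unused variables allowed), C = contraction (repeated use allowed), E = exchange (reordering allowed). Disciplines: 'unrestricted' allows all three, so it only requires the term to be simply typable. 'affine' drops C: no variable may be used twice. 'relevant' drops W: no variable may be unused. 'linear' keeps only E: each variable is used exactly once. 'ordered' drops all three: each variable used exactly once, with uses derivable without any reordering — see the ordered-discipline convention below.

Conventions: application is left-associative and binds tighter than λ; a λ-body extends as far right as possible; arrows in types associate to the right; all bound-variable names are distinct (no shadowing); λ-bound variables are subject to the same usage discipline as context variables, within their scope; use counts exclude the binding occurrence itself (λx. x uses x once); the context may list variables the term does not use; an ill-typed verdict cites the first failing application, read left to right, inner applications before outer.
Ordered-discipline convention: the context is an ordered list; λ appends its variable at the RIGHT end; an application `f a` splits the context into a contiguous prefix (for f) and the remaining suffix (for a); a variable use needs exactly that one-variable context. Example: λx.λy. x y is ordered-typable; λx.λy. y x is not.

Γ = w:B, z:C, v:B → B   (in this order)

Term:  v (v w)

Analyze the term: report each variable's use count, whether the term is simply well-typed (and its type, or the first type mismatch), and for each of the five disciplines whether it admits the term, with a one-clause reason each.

counts: w ×1, z ×0, v ×2
order of uses: v, v, w
typing: well-typed — term : B
ordered ✗ (uses contraction: v ×2; needs weakening: z unused)
linear ✗ (uses contraction: v ×2; needs weakening: z unused)
affine ✗ (uses contraction: v ×2)
relevant ✗ (needs weakening: z unused)
unrestricted ✓ (well-typed at B; no restrictions here)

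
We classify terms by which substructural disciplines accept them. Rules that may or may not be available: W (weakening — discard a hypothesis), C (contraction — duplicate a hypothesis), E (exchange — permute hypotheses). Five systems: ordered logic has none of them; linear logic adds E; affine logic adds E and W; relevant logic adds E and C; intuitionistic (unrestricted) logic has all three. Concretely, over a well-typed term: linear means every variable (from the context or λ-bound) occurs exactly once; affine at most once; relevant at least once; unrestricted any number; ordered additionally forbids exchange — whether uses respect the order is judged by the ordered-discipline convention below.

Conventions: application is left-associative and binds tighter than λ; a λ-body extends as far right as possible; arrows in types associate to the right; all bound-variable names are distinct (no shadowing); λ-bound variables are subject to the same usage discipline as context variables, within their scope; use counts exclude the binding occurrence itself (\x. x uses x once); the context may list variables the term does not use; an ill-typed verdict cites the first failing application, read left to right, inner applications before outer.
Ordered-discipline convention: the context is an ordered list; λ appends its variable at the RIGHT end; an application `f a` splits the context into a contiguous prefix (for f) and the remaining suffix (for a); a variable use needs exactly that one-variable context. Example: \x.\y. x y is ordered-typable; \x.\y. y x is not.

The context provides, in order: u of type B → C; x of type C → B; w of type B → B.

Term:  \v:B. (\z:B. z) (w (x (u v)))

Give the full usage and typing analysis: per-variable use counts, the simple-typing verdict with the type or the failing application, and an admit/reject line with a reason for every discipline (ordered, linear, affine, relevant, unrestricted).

usage: u ×1, x ×1, w ×1, v [bound] ×1, z [bound] ×1
uses in reading order: z, w, x, u, v
typing: well-typed — term : B → B
ordered: ✗, use order z, w, x, u, v needs exchange
linear: ✓, exactly-once usage across u, x, w, v, z
affine: ✓, none of u, x, w, v, z used more than once
relevant: ✓, every one of u, x, w, v, z appears
unrestricted: ✓, simply typable at B → B; W, C, E all held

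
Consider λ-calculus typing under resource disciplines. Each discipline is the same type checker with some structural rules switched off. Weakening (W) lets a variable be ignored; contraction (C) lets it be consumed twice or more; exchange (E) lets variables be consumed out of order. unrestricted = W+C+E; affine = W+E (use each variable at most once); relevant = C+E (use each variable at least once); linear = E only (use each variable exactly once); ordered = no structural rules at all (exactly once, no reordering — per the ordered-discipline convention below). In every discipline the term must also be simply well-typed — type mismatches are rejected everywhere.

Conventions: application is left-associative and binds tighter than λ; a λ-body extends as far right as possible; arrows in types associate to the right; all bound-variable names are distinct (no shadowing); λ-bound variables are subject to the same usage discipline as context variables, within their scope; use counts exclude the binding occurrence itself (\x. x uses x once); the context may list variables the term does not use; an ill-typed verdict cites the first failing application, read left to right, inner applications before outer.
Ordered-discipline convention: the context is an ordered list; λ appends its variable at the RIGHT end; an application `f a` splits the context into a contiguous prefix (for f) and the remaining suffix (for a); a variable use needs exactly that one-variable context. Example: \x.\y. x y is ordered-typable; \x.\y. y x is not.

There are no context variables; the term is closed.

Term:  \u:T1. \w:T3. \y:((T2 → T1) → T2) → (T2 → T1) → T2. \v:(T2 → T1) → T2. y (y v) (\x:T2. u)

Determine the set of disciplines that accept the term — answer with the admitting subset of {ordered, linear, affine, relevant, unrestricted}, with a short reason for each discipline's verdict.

admitted in: unrestricted
variable uses: u (λ-bound) ×1, w (λ-bound) ×0, y (λ-bound) ×2, v (λ-bound) ×1, x (λ-bound) ×0
uses in reading order: y, y, v, u
typing: well-typed at T1 → T3 → (((T2 → T1) → T2) → (T2 → T1) → T2) → ((T2 → T1) → T2) → T2
ordered ✗ (needs contraction — y ×2; unused: w, x — weakening required)
linear ✗ (needs contraction — y ×2; unused: w, x — weakening required)
affine ✗ (needs contraction — y ×2)
relevant ✗ (unused: w, x — weakening required)
unrestricted ✓ (type-checks (T1 → T3 → (((T2 → T1) → T2) → (T2 → T1) → T2) → ((T2 → T1) → T2) → T2) and nothing is barred)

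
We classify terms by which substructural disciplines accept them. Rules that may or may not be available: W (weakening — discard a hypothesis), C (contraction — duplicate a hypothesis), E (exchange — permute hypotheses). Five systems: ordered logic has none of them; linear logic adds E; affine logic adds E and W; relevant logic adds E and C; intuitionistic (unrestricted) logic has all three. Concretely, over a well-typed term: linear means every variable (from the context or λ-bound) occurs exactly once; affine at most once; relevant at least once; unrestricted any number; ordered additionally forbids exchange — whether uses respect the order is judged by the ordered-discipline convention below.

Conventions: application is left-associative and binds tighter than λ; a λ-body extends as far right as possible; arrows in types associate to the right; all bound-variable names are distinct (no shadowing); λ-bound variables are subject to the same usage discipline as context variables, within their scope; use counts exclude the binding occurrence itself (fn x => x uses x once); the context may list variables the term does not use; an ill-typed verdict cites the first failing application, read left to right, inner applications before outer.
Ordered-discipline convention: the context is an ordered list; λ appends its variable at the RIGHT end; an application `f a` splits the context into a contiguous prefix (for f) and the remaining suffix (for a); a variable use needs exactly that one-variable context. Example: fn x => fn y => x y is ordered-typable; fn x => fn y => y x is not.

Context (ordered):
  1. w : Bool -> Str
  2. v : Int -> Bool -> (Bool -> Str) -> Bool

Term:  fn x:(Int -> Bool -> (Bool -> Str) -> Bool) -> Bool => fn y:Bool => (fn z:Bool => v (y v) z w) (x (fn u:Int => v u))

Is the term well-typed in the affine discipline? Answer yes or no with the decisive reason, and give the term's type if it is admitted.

no — the type mismatch rejects it
variable uses: w ×1, v ×3, x (λ-bound) ×1, y (λ-bound) ×1, z (λ-bound) ×1, u (λ-bound) ×1
uses in reading order: v, y, v, z, w, x, v, u
typing: ill-typed: can't apply a value of type Bool
across the five disciplines: ordered ✗ | linear ✗ | affine ✗ | relevant ✗ | unrestricted ✗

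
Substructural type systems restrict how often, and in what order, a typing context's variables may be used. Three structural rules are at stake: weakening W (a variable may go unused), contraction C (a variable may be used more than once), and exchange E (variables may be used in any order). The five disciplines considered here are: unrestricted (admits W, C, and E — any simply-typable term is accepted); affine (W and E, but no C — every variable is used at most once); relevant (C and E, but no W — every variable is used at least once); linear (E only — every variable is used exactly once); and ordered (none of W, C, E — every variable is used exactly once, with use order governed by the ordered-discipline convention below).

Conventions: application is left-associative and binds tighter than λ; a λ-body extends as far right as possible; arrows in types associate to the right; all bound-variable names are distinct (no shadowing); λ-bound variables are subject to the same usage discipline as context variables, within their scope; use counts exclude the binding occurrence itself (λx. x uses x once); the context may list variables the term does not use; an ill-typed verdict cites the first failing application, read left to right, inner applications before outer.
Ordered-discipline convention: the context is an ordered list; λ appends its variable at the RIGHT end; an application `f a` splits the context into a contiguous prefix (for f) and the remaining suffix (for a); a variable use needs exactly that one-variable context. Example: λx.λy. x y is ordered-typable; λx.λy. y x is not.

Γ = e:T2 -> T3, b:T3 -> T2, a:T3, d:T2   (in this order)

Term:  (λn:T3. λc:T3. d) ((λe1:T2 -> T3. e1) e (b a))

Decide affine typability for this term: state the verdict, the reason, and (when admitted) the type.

yes — none of e, b, a, d, n, c, e1 used more than once; term : T3 -> T2
use counts: e=1; b=1; a=1; d=1; n [bound]=0; c [bound]=0; e1 [bound]=1
use order (left to right): d, e1, e, b, a
typing: well-typed at T3 -> T2
per-discipline verdicts: ordered ✗, linear ✗, affine ✓, relevant ✗, unrestricted ✓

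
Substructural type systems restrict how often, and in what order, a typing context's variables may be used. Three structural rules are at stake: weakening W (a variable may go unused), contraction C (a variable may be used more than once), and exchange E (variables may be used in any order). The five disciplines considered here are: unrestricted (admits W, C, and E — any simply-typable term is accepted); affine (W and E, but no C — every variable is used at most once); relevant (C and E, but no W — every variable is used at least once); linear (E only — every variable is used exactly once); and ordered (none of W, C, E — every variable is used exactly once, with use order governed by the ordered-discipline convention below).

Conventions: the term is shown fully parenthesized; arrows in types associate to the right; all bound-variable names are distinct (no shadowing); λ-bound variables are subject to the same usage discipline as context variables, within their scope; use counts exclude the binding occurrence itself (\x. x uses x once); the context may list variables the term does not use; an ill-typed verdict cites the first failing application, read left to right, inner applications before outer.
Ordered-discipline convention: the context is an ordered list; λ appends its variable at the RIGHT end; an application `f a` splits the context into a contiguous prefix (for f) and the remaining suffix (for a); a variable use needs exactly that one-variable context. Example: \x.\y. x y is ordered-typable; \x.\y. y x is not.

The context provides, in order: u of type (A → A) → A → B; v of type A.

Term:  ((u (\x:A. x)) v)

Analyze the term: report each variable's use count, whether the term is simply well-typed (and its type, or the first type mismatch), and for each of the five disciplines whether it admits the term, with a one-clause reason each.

variable uses: u=1, v=1, x (bound)=1
left-to-right use order: u, x, v
typing: well-typed at B
ordered ✓ (u, v, x: once each, no exchange needed)
linear ✓ (u, v, x: one use apiece)
affine ✓ (u, v, x: no repeats, contraction unneeded)
relevant ✓ (none of u, v, x goes unused)
unrestricted ✓ (well-typed at B; no restrictions here)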